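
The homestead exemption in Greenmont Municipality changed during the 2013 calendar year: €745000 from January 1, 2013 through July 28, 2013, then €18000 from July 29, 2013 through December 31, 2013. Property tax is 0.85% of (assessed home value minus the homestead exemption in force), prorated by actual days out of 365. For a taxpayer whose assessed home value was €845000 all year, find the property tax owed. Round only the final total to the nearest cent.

€3491.10

January 1 – July 28, 2013: 209 days, exemption €745000 → (€845000 − €745000) × 0.85% × 209/365 = €486.7123
July 29 – December 31, 2013: 156 days, exemption €18000 → (€845000 − €18000) × 0.85% × 156/365 = €3004.3890
Total = €3491.1014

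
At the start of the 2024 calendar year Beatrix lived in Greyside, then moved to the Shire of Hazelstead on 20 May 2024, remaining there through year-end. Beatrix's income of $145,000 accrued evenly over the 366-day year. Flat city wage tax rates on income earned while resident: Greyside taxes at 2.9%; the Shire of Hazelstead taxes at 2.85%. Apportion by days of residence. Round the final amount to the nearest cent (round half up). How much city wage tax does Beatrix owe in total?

Greyside, 1 January – 19 May 2024: 140 days → $145,000 × 2.9% × 140/366 = $1,608.4699
The Shire of Hazelstead, 20 May – 31 December 2024: 226 days → $145,000 × 2.85% × 226/366 = $2,551.7623
Total = $4,160.2322

$4,160.23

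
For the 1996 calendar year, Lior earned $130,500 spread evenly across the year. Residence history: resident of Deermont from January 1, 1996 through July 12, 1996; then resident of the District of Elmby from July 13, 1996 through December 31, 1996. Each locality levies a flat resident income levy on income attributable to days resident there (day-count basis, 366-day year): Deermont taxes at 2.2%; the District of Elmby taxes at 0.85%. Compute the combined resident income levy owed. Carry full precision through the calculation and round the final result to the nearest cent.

Deermont, January 1 – July 12, 1996: 194 days → $130,500 × 2.2% × 194/366 = $1,521.7869
The District of Elmby, July 13 – December 31, 1996: 172 days → $130,500 × 0.85% × 172/366 = $521.2869
Total = $2,043.0738

$2,043.07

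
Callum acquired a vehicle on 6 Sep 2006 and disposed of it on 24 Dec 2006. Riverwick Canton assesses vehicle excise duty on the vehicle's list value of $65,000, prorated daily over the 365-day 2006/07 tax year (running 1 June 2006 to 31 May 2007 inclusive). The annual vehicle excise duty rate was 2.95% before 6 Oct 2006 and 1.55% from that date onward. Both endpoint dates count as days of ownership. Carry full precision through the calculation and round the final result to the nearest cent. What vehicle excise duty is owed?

6 Sep – 5 Oct 2006: 30 days at 2.95% → $65,000 × 2.95% × 30/365 = $157.6027
6 Oct – 24 Dec 2006: 80 days at 1.55% → $65,000 × 1.55% × 80/365 = $220.8219
Total = $378.4247

$378.42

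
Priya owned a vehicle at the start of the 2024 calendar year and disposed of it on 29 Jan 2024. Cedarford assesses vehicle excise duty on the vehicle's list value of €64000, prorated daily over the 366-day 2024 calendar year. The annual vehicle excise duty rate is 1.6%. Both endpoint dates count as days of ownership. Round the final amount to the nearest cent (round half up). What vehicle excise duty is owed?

Days held (1 Jan – 29 Jan 2024): 29 out of 366
Tax = €64000 × 1.6% × 29/366 = €81.1366

€81.14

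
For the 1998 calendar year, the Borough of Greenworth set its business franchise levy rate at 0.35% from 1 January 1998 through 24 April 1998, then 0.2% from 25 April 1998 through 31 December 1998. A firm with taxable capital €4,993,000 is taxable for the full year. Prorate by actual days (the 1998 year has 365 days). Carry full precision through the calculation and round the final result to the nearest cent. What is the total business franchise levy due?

1 January – 24 April 1998: 114 days at 0.35% → €4,993,000 × 0.35% × 114/365 = €5,458.1014
25 April – 31 December 1998: 251 days at 0.2% → €4,993,000 × 0.2% × 251/365 = €6,867.0849
Total = €12,325.1863

€12,325.19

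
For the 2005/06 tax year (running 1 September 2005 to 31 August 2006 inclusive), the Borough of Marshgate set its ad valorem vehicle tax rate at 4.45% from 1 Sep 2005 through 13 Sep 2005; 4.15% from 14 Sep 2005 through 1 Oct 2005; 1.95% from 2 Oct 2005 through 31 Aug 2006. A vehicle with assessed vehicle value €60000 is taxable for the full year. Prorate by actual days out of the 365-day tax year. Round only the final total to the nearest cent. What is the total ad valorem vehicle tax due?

€1288.52

1 Sep – 13 Sep 2005: 13 days at 4.45% → €60000 × 4.45% × 13/365 = €95.0959
14 Sep – 1 Oct 2005: 18 days at 4.15% → €60000 × 4.15% × 18/365 = €122.7945
2 Oct 2005 – 31 Aug 2006: 334 days at 1.95% → €60000 × 1.95% × 334/365 = €1070.6301
Total = €1288.5205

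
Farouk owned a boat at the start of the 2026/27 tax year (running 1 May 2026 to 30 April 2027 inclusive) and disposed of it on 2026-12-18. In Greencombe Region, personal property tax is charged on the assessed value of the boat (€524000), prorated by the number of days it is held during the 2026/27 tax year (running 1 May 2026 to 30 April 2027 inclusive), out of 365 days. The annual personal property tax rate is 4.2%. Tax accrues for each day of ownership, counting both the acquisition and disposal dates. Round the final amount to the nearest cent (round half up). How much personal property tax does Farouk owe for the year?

€13988.65

Days held (2026-05-01 to 2026-12-18): 232 out of 365
Tax = €524000 × 4.2% × 232/365 = €13988.6466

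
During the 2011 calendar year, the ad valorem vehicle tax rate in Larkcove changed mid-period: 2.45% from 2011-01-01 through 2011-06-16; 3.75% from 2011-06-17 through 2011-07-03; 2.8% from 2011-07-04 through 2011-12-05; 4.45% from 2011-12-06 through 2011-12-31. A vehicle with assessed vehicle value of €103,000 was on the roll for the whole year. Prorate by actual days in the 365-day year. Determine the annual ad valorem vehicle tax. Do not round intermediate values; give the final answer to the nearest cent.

2011-01-01 to 2011-06-16: 167 days at 2.45% → €103,000 × 2.45% × 167/365 = €1,154.5877
2011-06-17 to 2011-07-03: 17 days at 3.75% → €103,000 × 3.75% × 17/365 = €179.8973
2011-07-04 to 2011-12-05: 155 days at 2.8% → €103,000 × 2.8% × 155/365 = €1,224.7123
2011-12-06 to 2011-12-31: 26 days at 4.45% → €103,000 × 4.45% × 26/365 = €326.4959
Total = €2,885.6932

€2,885.69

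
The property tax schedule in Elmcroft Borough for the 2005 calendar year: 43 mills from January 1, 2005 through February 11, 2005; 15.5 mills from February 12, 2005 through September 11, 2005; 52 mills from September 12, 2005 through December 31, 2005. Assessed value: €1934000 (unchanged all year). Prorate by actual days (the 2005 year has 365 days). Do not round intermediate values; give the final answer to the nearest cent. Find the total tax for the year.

€57564.32

January 1 – February 11, 2005: 42 days at 43 mills → €1934000 × 4.3% × 42/365 = €9569.3260
February 12 – September 11, 2005: 212 days at 15.5 mills → €1934000 × 1.55% × 212/365 = €17411.2986
September 12 – December 31, 2005: 111 days at 52 mills → €1934000 × 5.2% × 111/365 = €30583.6932
Total = €57564.3178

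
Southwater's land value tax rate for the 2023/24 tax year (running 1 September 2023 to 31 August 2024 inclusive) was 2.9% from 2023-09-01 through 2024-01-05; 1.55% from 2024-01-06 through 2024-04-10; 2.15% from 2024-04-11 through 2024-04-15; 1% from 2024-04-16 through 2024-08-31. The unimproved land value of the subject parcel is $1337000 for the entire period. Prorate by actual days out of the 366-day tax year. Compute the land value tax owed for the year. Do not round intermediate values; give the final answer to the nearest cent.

2023-09-01 to 2024-01-05: 127 days at 2.9% → $1337000 × 2.9% × 127/366 = $13454.0191
2024-01-06 to 2024-04-10: 96 days at 1.55% → $1337000 × 1.55% × 96/366 = $5435.6721
2024-04-11 to 2024-04-15: 5 days at 2.15% → $1337000 × 2.15% × 5/366 = $392.6981
2024-04-16 to 2024-08-31: 138 days at 1% → $1337000 × 1% × 138/366 = $5041.1475
Total = $24323.5369

$24323.54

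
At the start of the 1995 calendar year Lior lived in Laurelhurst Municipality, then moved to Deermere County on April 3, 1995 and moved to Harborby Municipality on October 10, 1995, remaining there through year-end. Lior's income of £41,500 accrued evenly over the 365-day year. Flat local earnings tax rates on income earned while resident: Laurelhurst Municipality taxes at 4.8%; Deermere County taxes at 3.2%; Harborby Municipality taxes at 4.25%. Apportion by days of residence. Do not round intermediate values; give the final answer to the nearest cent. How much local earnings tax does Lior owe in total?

£1,594.45

Laurelhurst Municipality, January 1 – April 2, 1995: 92 days → £41,500 × 4.8% × 92/365 = £502.0932
Deermere County, April 3 – October 9, 1995: 190 days → £41,500 × 3.2% × 190/365 = £691.2877
Harborby Municipality, October 10 – December 31, 1995: 83 days → £41,500 × 4.25% × 83/365 = £401.0719
Total = £1,594.4527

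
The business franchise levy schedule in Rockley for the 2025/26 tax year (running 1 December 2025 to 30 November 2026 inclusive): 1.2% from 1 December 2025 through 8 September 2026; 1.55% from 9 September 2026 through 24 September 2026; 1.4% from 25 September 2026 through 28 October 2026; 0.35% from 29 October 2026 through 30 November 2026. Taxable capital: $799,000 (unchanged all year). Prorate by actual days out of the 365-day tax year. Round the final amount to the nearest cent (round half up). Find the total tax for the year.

$9,245.42

1 December 2025 – 8 September 2026: 282 days at 1.2% → $799,000 × 1.2% × 282/365 = $7,407.7151
9 September – 24 September 2026: 16 days at 1.55% → $799,000 × 1.55% × 16/365 = $542.8822
25 September – 28 October 2026: 34 days at 1.4% → $799,000 × 1.4% × 34/365 = $1,041.9836
29 October – 30 November 2026: 33 days at 0.35% → $799,000 × 0.35% × 33/365 = $252.8342
Total = $9,245.4151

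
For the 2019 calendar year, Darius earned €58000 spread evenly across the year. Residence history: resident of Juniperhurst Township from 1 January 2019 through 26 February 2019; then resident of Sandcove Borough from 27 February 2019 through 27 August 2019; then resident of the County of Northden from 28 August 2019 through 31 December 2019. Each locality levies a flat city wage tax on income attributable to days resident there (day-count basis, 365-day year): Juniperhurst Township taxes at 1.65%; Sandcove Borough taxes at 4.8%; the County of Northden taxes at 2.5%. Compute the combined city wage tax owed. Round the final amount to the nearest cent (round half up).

Juniperhurst Township, 1 January – 26 February 2019: 57 days → €58000 × 1.65% × 57/365 = €149.4493
Sandcove Borough, 27 February – 27 August 2019: 182 days → €58000 × 4.8% × 182/365 = €1388.1863
The County of Northden, 28 August – 31 December 2019: 126 days → €58000 × 2.5% × 126/365 = €500.5479
Total = €2038.1836

€2038.18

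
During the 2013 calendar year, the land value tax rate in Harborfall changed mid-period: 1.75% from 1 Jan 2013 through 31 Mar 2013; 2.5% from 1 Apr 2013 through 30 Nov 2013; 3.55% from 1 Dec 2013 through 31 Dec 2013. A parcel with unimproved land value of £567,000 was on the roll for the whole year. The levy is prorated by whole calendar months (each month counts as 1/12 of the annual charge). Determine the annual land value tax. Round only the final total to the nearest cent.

1 Jan – 31 Mar 2013: 3 months at 1.75% → £567,000 × 1.75% × 3/12 = £2,480.6250
1 Apr – 30 Nov 2013: 8 months at 2.5% → £567,000 × 2.5% × 8/12 = £9,450.0000
1 Dec – 31 Dec 2013: 1 month at 3.55% → £567,000 × 3.55% × 1/12 = £1,677.3750
Total = £13,608.0000

£13,608.00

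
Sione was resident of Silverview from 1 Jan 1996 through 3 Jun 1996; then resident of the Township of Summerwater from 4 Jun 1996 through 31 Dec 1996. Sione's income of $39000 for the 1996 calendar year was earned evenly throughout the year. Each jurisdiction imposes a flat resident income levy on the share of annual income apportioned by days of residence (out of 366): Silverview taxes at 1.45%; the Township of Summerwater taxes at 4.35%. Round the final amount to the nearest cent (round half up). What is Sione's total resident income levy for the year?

Silverview, 1 Jan – 3 Jun 1996: 155 days → $39000 × 1.45% × 155/366 = $239.4877
The Township of Summerwater, 4 Jun – 31 Dec 1996: 211 days → $39000 × 4.35% × 211/366 = $978.0369
Total = $1217.5246

$1217.52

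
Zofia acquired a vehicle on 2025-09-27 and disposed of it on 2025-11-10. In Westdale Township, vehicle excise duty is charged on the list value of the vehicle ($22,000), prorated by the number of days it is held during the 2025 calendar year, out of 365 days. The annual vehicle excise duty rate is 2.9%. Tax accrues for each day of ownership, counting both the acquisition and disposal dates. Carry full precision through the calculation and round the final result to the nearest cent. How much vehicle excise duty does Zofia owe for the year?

$78.66

Days held (2025-09-27 to 2025-11-10): 45 out of 365
Tax = $22,000 × 2.9% × 45/365 = $78.6575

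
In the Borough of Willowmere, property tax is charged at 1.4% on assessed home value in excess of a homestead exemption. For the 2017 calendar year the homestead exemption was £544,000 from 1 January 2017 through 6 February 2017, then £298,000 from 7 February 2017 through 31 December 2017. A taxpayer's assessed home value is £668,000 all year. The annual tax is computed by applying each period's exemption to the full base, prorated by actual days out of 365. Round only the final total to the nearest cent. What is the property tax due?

1 January – 6 February 2017: 37 days, exemption £544,000 → (£668,000 − £544,000) × 1.4% × 37/365 = £175.9781
7 February – 31 December 2017: 328 days, exemption £298,000 → (£668,000 − £298,000) × 1.4% × 328/365 = £4,654.9041
Total = £4,830.8822

£4,830.88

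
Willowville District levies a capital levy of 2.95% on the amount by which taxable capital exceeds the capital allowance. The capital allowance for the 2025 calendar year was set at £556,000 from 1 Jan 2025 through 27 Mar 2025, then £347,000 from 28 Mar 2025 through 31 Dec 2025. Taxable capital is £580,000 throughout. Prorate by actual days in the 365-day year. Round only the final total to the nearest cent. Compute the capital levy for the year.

£5,420.81

1 Jan – 27 Mar 2025: 86 days, exemption £556,000 → (£580,000 − £556,000) × 2.95% × 86/365 = £166.8164
28 Mar – 31 Dec 2025: 279 days, exemption £347,000 → (£580,000 − £347,000) × 2.95% × 279/365 = £5,253.9904
Total = £5,420.8068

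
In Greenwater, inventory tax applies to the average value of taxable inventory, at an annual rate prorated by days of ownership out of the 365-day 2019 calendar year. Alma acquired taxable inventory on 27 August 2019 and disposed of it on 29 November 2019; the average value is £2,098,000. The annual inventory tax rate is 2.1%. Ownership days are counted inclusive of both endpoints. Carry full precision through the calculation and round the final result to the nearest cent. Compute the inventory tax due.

£11,467.15

Days held (27 August – 29 November 2019): 95 out of 365
Tax = £2,098,000 × 2.1% × 95/365 = £11,467.1507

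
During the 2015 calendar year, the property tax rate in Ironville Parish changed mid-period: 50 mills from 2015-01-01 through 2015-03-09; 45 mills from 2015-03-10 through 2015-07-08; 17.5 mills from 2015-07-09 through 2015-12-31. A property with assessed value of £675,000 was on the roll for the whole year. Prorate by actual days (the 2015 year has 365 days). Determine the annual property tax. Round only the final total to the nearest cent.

£22,053.08

2015-01-01 to 2015-03-09: 68 days at 50 mills → £675,000 × 5% × 68/365 = £6,287.6712
2015-03-10 to 2015-07-08: 121 days at 45 mills → £675,000 × 4.5% × 121/365 = £10,069.5205
2015-07-09 to 2015-12-31: 176 days at 17.5 mills → £675,000 × 1.75% × 176/365 = £5,695.8904
Total = £22,053.0822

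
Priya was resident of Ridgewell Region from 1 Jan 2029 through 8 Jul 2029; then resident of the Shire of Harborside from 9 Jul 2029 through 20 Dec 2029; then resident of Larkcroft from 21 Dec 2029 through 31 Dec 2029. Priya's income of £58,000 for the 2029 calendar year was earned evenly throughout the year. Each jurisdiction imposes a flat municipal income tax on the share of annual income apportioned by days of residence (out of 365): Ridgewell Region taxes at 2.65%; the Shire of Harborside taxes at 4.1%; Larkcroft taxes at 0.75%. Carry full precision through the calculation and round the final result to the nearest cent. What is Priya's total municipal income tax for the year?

£1,883.97

Ridgewell Region, 1 Jan – 8 Jul 2029: 189 days → £58,000 × 2.65% × 189/365 = £795.8712
The Shire of Harborside, 9 Jul – 20 Dec 2029: 165 days → £58,000 × 4.1% × 165/365 = £1,074.9863
Larkcroft, 21 Dec – 31 Dec 2029: 11 days → £58,000 × 0.75% × 11/365 = £13.1096
Total = £1,883.9671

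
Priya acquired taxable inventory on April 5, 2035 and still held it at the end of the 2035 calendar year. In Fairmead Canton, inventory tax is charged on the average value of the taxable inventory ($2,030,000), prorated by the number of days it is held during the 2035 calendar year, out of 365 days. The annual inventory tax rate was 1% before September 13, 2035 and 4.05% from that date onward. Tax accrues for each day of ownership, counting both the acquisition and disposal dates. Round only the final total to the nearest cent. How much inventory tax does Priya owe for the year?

$33,731.37

April 5 – September 12, 2035: 161 days at 1% → $2,030,000 × 1% × 161/365 = $8,954.2466
September 13 – December 31, 2035: 110 days at 4.05% → $2,030,000 × 4.05% × 110/365 = $24,777.1233
Total = $33,731.3699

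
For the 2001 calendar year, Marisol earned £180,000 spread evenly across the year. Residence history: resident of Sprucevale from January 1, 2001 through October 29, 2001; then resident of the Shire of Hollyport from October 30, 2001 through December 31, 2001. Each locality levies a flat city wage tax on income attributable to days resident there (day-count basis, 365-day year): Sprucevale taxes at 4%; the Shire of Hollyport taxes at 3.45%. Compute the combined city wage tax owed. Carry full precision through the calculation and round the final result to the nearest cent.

£7,029.12

Sprucevale, January 1 – October 29, 2001: 302 days → £180,000 × 4% × 302/365 = £5,957.2603
The Shire of Hollyport, October 30 – December 31, 2001: 63 days → £180,000 × 3.45% × 63/365 = £1,071.8630
Total = £7,029.1233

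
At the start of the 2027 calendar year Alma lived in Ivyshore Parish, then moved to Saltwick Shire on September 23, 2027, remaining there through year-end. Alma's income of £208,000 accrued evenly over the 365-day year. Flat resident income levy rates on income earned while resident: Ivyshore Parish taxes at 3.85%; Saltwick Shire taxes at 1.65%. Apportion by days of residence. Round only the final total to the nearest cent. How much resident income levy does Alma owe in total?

£6,754.30

Ivyshore Parish, January 1 – September 22, 2027: 265 days → £208,000 × 3.85% × 265/365 = £5,814.0274
Saltwick Shire, September 23 – December 31, 2027: 100 days → £208,000 × 1.65% × 100/365 = £940.2740
Total = £6,754.3014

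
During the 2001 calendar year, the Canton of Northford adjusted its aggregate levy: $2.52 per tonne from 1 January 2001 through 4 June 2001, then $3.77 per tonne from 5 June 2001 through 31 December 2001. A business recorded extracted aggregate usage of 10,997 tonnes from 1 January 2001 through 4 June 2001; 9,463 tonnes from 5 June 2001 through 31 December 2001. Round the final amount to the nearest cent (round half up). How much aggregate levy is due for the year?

1 January – 4 June 2001: 10,997 tonnes at $2.52/tonne → $27712.44
5 June – 31 December 2001: 9,463 tonnes at $3.77/tonne → $35675.51

$63387.95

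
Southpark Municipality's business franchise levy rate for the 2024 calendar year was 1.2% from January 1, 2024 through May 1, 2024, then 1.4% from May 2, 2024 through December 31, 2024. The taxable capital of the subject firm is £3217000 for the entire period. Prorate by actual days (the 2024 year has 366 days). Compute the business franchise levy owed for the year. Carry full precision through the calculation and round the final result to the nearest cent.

£42893.33

January 1 – May 1, 2024: 122 days at 1.2% → £3217000 × 1.2% × 122/366 = £12868.0000
May 2 – December 31, 2024: 244 days at 1.4% → £3217000 × 1.4% × 244/366 = £30025.3333
Total = £42893.3333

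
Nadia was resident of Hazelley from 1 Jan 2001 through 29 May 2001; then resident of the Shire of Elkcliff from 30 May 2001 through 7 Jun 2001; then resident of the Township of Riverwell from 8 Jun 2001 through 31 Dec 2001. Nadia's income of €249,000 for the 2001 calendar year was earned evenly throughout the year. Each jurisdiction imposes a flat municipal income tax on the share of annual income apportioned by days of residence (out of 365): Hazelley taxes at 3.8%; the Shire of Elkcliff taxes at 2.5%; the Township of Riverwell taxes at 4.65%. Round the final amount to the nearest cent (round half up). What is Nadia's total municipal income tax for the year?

€10,582.50

Hazelley, 1 Jan – 29 May 2001: 149 days → €249,000 × 3.8% × 149/365 = €3,862.5699
The Shire of Elkcliff, 30 May – 7 Jun 2001: 9 days → €249,000 × 2.5% × 9/365 = €153.4932
The Township of Riverwell, 8 Jun – 31 Dec 2001: 207 days → €249,000 × 4.65% × 207/365 = €6,566.4370
Total = €10,582.5000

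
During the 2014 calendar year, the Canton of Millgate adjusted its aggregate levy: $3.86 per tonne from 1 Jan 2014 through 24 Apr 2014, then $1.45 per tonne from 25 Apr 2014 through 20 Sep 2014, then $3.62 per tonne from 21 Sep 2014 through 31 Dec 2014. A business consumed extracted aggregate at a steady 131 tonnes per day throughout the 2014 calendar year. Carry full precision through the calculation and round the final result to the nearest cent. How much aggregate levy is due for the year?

$134,318.23

1 Jan – 24 Apr 2014: 114 days × 131 tonnes/day = 14,934 tonnes at $3.86/tonne → $57,645.24
25 Apr – 20 Sep 2014: 149 days × 131 tonnes/day = 19,519 tonnes at $1.45/tonne → $28,302.55
21 Sep – 31 Dec 2014: 102 days × 131 tonnes/day = 13,362 tonnes at $3.62/tonne → $48,370.44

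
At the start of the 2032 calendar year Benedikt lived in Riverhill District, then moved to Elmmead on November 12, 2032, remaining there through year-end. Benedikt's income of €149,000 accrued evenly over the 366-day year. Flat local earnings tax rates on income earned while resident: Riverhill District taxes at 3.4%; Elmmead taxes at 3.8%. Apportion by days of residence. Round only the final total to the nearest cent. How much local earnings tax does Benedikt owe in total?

€5,147.42

Riverhill District, January 1 – November 11, 2032: 316 days → €149,000 × 3.4% × 316/366 = €4,373.9235
Elmmead, November 12 – December 31, 2032: 50 days → €149,000 × 3.8% × 50/366 = €773.4973
Total = €5,147.4208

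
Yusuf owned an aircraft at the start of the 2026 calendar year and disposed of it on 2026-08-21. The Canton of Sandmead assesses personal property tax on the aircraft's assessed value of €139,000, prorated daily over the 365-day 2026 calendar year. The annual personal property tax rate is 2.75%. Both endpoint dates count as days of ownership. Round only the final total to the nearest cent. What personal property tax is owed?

Days held (2026-01-01 to 2026-08-21): 233 out of 365
Tax = €139,000 × 2.75% × 233/365 = €2,440.1164

€2,440.12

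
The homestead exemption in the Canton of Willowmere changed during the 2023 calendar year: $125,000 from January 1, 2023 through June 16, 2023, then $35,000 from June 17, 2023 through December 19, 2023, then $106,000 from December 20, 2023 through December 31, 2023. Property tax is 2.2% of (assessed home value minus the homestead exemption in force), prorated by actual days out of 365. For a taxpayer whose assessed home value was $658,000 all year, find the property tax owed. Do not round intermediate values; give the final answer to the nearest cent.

January 1 – June 16, 2023: 167 days, exemption $125,000 → ($658,000 − $125,000) × 2.2% × 167/365 = $5,365.0466
June 17 – December 19, 2023: 186 days, exemption $35,000 → ($658,000 − $35,000) × 2.2% × 186/365 = $6,984.4274
December 20 – December 31, 2023: 12 days, exemption $106,000 → ($658,000 − $106,000) × 2.2% × 12/365 = $399.2548
Total = $12,748.7288

$12,748.73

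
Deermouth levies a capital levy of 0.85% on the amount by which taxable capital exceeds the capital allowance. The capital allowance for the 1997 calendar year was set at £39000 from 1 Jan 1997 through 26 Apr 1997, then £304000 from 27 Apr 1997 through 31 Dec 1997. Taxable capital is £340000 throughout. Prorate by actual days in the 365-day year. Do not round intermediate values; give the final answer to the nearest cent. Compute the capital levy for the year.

1 Jan – 26 Apr 1997: 116 days, exemption £39000 → (£340000 − £39000) × 0.85% × 116/365 = £813.1123
27 Apr – 31 Dec 1997: 249 days, exemption £304000 → (£340000 − £304000) × 0.85% × 249/365 = £208.7507
Total = £1021.8630

£1021.86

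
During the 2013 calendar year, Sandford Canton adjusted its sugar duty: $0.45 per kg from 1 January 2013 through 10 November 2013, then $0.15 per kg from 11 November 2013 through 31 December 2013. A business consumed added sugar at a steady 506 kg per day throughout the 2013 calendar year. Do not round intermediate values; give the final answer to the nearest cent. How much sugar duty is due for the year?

1 January – 10 November 2013: 314 days × 506 kg/day = 158,884 kg at $0.45/kg → $71,497.80
11 November – 31 December 2013: 51 days × 506 kg/day = 25,806 kg at $0.15/kg → $3,870.90

$75,368.70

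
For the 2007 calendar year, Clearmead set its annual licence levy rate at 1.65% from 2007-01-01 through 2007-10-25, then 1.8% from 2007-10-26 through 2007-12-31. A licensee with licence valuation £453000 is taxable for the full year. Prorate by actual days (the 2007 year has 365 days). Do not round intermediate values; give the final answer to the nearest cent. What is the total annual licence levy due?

2007-01-01 to 2007-10-25: 298 days at 1.65% → £453000 × 1.65% × 298/365 = £6102.4685
2007-10-26 to 2007-12-31: 67 days at 1.8% → £453000 × 1.8% × 67/365 = £1496.7616
Total = £7599.2301

£7599.23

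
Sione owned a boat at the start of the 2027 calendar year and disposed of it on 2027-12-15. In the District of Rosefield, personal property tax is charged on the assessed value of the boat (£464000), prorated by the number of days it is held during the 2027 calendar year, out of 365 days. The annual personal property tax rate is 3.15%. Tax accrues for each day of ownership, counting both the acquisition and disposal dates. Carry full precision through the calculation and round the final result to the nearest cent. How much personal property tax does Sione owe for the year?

Days held (2027-01-01 to 2027-12-15): 349 out of 365
Tax = £464000 × 3.15% × 349/365 = £13975.2986

£13975.30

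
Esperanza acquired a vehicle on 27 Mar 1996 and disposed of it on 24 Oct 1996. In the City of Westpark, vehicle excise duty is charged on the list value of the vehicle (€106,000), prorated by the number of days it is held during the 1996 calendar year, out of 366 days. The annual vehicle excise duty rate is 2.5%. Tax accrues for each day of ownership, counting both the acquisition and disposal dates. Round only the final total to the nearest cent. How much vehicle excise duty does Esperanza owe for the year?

Days held (27 Mar – 24 Oct 1996): 212 out of 366
Tax = €106,000 × 2.5% × 212/366 = €1,534.9727

€1,534.97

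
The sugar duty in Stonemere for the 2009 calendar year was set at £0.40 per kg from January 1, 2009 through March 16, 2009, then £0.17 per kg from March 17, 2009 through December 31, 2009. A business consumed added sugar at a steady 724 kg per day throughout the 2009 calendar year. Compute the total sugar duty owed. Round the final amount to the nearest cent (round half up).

£57,413.20

January 1 – March 16, 2009: 75 days × 724 kg/day = 54,300 kg at £0.40/kg → £21,720.00
March 17 – December 31, 2009: 290 days × 724 kg/day = 209,960 kg at £0.17/kg → £35,693.20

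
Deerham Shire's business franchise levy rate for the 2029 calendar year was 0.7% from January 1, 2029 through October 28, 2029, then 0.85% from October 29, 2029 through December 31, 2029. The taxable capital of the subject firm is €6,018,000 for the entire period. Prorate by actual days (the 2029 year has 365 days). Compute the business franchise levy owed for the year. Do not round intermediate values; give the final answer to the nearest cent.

€43,708.82

January 1 – October 28, 2029: 301 days at 0.7% → €6,018,000 × 0.7% × 301/365 = €34,739.5233
October 29 – December 31, 2029: 64 days at 0.85% → €6,018,000 × 0.85% × 64/365 = €8,969.2932
Total = €43,708.8164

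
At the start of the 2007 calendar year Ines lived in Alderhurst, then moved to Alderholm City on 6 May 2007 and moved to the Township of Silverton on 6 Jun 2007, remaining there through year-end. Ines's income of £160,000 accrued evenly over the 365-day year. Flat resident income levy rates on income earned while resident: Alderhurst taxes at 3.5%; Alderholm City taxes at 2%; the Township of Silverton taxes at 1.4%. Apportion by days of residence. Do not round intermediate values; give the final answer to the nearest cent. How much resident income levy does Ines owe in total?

£3,472.22

Alderhurst, 1 Jan – 5 May 2007: 125 days → £160,000 × 3.5% × 125/365 = £1,917.8082
Alderholm City, 6 May – 5 Jun 2007: 31 days → £160,000 × 2% × 31/365 = £271.7808
The Township of Silverton, 6 Jun – 31 Dec 2007: 209 days → £160,000 × 1.4% × 209/365 = £1,282.6301
Total = £3,472.2192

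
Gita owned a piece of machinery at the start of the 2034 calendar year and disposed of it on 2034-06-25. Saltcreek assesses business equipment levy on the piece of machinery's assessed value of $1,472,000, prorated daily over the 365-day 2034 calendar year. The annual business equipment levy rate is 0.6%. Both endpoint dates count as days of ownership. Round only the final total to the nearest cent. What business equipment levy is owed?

$4,258.72

Days held (2034-01-01 to 2034-06-25): 176 out of 365
Tax = $1,472,000 × 0.6% × 176/365 = $4,258.7178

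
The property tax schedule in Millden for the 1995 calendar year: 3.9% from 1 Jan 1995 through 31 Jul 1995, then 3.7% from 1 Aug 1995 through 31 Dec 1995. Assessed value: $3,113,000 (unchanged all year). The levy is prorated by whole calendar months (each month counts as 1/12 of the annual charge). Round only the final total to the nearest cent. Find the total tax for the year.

$118,812.83

1 Jan – 31 Jul 1995: 7 months at 3.9% → $3,113,000 × 3.9% × 7/12 = $70,820.7500
1 Aug – 31 Dec 1995: 5 months at 3.7% → $3,113,000 × 3.7% × 5/12 = $47,992.0833
Total = $118,812.8333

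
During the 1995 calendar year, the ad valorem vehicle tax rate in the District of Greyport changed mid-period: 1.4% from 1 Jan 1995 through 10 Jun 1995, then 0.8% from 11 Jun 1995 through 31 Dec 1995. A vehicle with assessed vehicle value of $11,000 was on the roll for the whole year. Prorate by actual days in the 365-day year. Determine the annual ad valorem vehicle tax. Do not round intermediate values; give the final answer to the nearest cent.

1 Jan – 10 Jun 1995: 161 days at 1.4% → $11,000 × 1.4% × 161/365 = $67.9288
11 Jun – 31 Dec 1995: 204 days at 0.8% → $11,000 × 0.8% × 204/365 = $49.1836
Total = $117.1123

$117.11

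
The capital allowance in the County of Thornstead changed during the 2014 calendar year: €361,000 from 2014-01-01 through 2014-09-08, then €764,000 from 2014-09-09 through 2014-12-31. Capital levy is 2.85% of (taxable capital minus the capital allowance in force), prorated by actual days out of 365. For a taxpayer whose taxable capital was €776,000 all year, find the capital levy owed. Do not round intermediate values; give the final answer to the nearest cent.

2014-01-01 to 2014-09-08: 251 days, exemption €361,000 → (€776,000 − €361,000) × 2.85% × 251/365 = €8,133.4315
2014-09-09 to 2014-12-31: 114 days, exemption €764,000 → (€776,000 − €764,000) × 2.85% × 114/365 = €106.8164
Total = €8,240.2479

€8,240.25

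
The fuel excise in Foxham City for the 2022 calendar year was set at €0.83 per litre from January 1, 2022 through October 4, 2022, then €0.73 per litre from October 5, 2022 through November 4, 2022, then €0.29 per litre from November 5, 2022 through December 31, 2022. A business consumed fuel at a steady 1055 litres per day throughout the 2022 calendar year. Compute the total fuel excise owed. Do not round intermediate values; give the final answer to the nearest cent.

January 1 – October 4, 2022: 277 days × 1055 litres/day = 292,235 litres at €0.83/litre → €242555.05
October 5 – November 4, 2022: 31 days × 1055 litres/day = 32,705 litres at €0.73/litre → €23874.65
November 5 – December 31, 2022: 57 days × 1055 litres/day = 60,135 litres at €0.29/litre → €17439.15

€283868.85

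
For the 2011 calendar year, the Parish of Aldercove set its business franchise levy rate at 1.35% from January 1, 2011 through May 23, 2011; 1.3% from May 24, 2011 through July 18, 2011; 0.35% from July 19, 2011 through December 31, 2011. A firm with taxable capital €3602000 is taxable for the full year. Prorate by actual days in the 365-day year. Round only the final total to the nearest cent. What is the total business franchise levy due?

January 1 – May 23, 2011: 143 days at 1.35% → €3602000 × 1.35% × 143/365 = €19051.1260
May 24 – July 18, 2011: 56 days at 1.3% → €3602000 × 1.3% × 56/365 = €7184.2630
July 19 – December 31, 2011: 166 days at 0.35% → €3602000 × 0.35% × 166/365 = €5733.5945
Total = €31968.9836

€31968.98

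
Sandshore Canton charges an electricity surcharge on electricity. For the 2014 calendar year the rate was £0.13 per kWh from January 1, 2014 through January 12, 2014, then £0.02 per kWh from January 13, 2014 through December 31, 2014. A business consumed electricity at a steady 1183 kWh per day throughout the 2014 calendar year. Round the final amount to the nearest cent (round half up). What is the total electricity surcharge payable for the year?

January 1 – January 12, 2014: 12 days × 1183 kWh/day = 14,196 kWh at £0.13/kWh → £1,845.48
January 13 – December 31, 2014: 353 days × 1183 kWh/day = 417,599 kWh at £0.02/kWh → £8,351.98

£10,197.46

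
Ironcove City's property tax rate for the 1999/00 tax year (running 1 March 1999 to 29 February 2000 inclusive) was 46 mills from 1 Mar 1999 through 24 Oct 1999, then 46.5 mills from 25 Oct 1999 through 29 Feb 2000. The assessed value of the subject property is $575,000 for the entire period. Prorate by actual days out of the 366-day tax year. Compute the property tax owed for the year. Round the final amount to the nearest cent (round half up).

1 Mar – 24 Oct 1999: 238 days at 46 mills → $575,000 × 4.6% × 238/366 = $17,199.7268
25 Oct 1999 – 29 Feb 2000: 128 days at 46.5 mills → $575,000 × 4.65% × 128/366 = $9,350.8197
Total = $26,550.5464

$26,550.55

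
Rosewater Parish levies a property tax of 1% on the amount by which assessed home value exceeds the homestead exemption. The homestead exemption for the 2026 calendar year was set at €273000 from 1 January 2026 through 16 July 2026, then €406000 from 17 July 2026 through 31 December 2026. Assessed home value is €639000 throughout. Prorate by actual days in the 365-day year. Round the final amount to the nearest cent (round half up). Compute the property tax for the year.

1 January – 16 July 2026: 197 days, exemption €273000 → (€639000 − €273000) × 1% × 197/365 = €1975.3973
17 July – 31 December 2026: 168 days, exemption €406000 → (€639000 − €406000) × 1% × 168/365 = €1072.4384
Total = €3047.8356

€3047.84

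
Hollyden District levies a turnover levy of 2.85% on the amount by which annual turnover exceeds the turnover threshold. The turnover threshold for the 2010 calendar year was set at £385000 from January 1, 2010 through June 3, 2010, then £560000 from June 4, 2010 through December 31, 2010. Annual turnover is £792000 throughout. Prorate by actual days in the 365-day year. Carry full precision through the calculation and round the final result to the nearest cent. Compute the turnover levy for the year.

January 1 – June 3, 2010: 154 days, exemption £385000 → (£792000 − £385000) × 2.85% × 154/365 = £4894.0356
June 4 – December 31, 2010: 211 days, exemption £560000 → (£792000 − £560000) × 2.85% × 211/365 = £3822.2795
Total = £8716.3151

£8716.32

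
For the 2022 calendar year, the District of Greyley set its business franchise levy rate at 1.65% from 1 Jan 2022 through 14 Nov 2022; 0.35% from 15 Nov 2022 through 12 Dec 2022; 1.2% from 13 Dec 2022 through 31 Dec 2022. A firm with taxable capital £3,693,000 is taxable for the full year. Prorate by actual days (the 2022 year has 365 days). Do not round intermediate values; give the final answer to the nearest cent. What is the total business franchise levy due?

£56,386.55

1 Jan – 14 Nov 2022: 318 days at 1.65% → £3,693,000 × 1.65% × 318/365 = £53,088.1397
15 Nov – 12 Dec 2022: 28 days at 0.35% → £3,693,000 × 0.35% × 28/365 = £991.5452
13 Dec – 31 Dec 2022: 19 days at 1.2% → £3,693,000 × 1.2% × 19/365 = £2,306.8603
Total = £56,386.5452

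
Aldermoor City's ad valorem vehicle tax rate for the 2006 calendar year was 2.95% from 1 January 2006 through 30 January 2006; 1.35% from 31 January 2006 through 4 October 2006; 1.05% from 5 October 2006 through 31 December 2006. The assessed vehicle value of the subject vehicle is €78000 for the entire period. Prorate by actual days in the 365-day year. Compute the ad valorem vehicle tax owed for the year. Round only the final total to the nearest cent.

1 January – 30 January 2006: 30 days at 2.95% → €78000 × 2.95% × 30/365 = €189.1233
31 January – 4 October 2006: 247 days at 1.35% → €78000 × 1.35% × 247/365 = €712.5781
5 October – 31 December 2006: 88 days at 1.05% → €78000 × 1.05% × 88/365 = €197.4575
Total = €1099.1589

€1099.16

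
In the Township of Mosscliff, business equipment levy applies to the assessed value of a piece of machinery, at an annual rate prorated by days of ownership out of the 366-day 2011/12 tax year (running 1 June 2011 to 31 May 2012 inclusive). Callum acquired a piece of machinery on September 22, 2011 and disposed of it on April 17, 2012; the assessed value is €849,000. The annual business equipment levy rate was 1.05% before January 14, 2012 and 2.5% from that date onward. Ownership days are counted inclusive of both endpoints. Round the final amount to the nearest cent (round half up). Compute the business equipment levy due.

September 22, 2011 – January 13, 2012: 114 days at 1.05% → €849,000 × 1.05% × 114/366 = €2,776.6475
January 14 – April 17, 2012: 95 days at 2.5% → €849,000 × 2.5% × 95/366 = €5,509.2213
Total = €8,285.8689

€8,285.87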